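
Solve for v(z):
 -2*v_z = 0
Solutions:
 v(z) = C1


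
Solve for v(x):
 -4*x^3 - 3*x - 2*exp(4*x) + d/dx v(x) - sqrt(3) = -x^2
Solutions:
 v(x) = C1 + x^4 - x^3/3 + 3*x^2/2 + sqrt(3)*x + exp(4*x)/2


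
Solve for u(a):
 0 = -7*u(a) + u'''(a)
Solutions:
 u(a) = C3*exp(7^(1/3)*a) + (C1*sin(sqrt(3)*7^(1/3)*a/2) + C2*cos(sqrt(3)*7^(1/3)*a/2))*exp(-7^(1/3)*a/2)


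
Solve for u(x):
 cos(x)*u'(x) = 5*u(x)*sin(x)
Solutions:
 u(x) = C1/cos(x)^5


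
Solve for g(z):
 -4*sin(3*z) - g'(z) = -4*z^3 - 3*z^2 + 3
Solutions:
 g(z) = C1 + z^4 + z^3 - 3*z + 4*cos(3*z)/3


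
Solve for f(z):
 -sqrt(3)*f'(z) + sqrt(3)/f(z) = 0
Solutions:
 f(z) = -sqrt(C1 + 2*z)
 f(z) = sqrt(C1 + 2*z)


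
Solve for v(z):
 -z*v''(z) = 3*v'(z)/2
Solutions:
 v(z) = C1 + C2/sqrt(z)


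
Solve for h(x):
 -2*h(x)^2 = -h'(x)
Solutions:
 h(x) = -1/(C1 + 2*x)


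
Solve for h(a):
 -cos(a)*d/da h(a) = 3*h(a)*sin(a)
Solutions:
 h(a) = C1*cos(a)^3


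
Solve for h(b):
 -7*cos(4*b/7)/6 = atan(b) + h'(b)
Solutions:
 h(b) = C1 - b*atan(b) + log(b^2 + 1)/2 - 49*sin(4*b/7)/24


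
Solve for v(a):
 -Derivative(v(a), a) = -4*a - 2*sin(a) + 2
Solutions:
 v(a) = C1 + 2*a^2 - 2*a - 2*cos(a)


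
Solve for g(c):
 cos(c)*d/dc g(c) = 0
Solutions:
 g(c) = C1


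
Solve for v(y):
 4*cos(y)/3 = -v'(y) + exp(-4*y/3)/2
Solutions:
 v(y) = C1 - 4*sin(y)/3 - 3*exp(-4*y/3)/8


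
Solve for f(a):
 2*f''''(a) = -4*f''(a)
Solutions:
 f(a) = C1 + C2*a + C3*sin(sqrt(2)*a) + C4*cos(sqrt(2)*a)


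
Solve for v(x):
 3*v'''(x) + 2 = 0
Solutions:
 v(x) = C1 + C2*x + C3*x^2 - x^3/9


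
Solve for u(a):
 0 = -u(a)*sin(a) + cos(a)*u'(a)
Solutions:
 u(a) = C1/cos(a)


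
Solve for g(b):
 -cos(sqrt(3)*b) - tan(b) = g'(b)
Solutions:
 g(b) = C1 + log(cos(b)) - sqrt(3)*sin(sqrt(3)*b)/3


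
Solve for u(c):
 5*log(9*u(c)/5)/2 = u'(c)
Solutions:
 -2*Integral(1/(log(_y) - log(5) + 2*log(3)), (_y, u(c)))/5 = C1 - c


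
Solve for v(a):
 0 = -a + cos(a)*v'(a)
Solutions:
 v(a) = C1 + Integral(a/cos(a), a)


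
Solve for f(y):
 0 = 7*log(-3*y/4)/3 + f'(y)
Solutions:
 f(y) = C1 - 7*y*log(-y)/3 + 7*y*(-log(3) + 1 + 2*log(2))/3


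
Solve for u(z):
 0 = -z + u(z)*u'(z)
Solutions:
 u(z) = -sqrt(C1 + z^2)
 u(z) = sqrt(C1 + z^2)


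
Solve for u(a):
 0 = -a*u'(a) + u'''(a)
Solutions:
 u(a) = C1 + Integral(C2*airyai(a) + C3*airybi(a), a)


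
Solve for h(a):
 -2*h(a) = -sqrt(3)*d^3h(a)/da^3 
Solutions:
 h(a) = C3*exp(2^(1/3)*3^(5/6)*a/3) + (C1*sin(6^(1/3)*a/2) + C2*cos(6^(1/3)*a/2))*exp(-2^(1/3)*3^(5/6)*a/6)


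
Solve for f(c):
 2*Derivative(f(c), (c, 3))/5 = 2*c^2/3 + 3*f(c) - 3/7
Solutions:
 f(c) = C3*exp(15^(1/3)*2^(2/3)*c/2) - 2*c^2/9 + (C1*sin(2^(2/3)*3^(5/6)*5^(1/3)*c/4) + C2*cos(2^(2/3)*3^(5/6)*5^(1/3)*c/4))*exp(-15^(1/3)*2^(2/3)*c/4) + 1/7


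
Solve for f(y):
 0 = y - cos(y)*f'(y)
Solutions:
 f(y) = C1 + Integral(y/cos(y), y)


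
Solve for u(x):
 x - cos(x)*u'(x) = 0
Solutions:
 u(x) = C1 + Integral(x/cos(x), x)


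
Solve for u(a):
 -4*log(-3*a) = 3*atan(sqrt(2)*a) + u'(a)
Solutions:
 u(a) = C1 - 4*a*log(-a) - 3*a*atan(sqrt(2)*a) - 4*a*log(3) + 4*a + 3*sqrt(2)*log(2*a^2 + 1)/4


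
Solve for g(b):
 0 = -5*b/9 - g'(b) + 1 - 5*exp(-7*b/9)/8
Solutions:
 g(b) = C1 - 5*b^2/18 + b + 45*exp(-7*b/9)/56


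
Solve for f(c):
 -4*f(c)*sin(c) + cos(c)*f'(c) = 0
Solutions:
 f(c) = C1/cos(c)^4


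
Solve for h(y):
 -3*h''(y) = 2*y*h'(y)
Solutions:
 h(y) = C1 + C2*erf(sqrt(3)*y/3)


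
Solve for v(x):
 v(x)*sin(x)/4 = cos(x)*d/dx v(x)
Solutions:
 v(x) = C1/cos(x)^(1/4)


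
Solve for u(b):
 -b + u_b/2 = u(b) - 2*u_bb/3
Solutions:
 u(b) = C1*exp(b*(-3 + sqrt(105))/8) + C2*exp(-b*(3 + sqrt(105))/8) - b - 1/2


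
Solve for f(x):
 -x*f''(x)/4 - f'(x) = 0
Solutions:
 f(x) = C1 + C2/x^3


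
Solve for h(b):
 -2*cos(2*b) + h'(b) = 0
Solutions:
 h(b) = C1 + sin(2*b)


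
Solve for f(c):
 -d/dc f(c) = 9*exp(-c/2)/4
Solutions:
 f(c) = C1 + 9*exp(-c/2)/2


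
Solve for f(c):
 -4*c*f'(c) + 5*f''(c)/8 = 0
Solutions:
 f(c) = C1 + C2*erfi(4*sqrt(5)*c/5)


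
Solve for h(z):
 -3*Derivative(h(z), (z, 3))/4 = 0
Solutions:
 h(z) = C1 + C2*z + C3*z^2


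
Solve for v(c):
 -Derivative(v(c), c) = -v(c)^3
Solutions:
 v(c) = -sqrt(2)*sqrt(-1/(C1 + c))/2
 v(c) = sqrt(2)*sqrt(-1/(C1 + c))/2


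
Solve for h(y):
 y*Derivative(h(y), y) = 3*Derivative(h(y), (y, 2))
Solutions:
 h(y) = C1 + C2*erfi(sqrt(6)*y/6)


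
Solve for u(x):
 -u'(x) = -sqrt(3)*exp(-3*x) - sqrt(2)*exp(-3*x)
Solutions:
 u(x) = C1 - sqrt(3)*exp(-3*x)/3 - sqrt(2)*exp(-3*x)/3


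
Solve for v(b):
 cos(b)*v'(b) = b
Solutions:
 v(b) = C1 + Integral(b/cos(b), b)


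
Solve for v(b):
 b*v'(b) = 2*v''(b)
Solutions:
 v(b) = C1 + C2*erfi(b/2)


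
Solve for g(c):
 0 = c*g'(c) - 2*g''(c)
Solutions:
 g(c) = C1 + C2*erfi(c/2)


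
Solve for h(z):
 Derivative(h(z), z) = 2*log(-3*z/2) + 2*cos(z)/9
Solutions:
 h(z) = C1 + 2*z*log(-z) - 2*z - 2*z*log(2) + 2*z*log(3) + 2*sin(z)/9


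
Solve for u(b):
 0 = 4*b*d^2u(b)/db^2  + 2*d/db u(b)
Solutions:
 u(b) = C1 + C2*sqrt(b)


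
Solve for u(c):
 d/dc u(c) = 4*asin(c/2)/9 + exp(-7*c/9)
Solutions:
 u(c) = C1 + 4*c*asin(c/2)/9 + 4*sqrt(4 - c^2)/9 - 9*exp(-7*c/9)/7


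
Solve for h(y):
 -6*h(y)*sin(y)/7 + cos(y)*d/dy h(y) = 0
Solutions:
 h(y) = C1/cos(y)^(6/7)


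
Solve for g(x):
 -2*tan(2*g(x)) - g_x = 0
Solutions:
 g(x) = -asin(C1*exp(-4*x))/2 + pi/2
 g(x) = asin(C1*exp(-4*x))/2


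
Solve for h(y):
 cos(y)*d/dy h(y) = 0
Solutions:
 h(y) = C1


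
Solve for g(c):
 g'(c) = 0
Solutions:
 g(c) = C1


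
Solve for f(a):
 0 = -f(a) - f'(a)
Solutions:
 f(a) = C1*exp(-a)


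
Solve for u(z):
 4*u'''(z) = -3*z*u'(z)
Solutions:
 u(z) = C1 + Integral(C2*airyai(-6^(1/3)*z/2) + C3*airybi(-6^(1/3)*z/2), z)


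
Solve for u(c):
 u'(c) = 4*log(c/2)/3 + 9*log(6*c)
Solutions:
 u(c) = C1 + 31*c*log(c)/3 - 31*c/3 + 2*c*log(2)/3 + c*log(2519424)


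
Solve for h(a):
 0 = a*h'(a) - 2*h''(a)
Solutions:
 h(a) = C1 + C2*erfi(a/2)


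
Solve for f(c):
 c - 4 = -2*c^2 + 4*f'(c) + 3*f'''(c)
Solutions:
 f(c) = C1 + C2*sin(2*sqrt(3)*c/3) + C3*cos(2*sqrt(3)*c/3) + c^3/6 + c^2/8 - 7*c/4


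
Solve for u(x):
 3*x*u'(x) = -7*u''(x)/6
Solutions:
 u(x) = C1 + C2*erf(3*sqrt(7)*x/7)


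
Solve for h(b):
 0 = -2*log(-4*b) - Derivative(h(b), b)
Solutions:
 h(b) = C1 - 2*b*log(-b) + 2*b*(1 - 2*log(2))


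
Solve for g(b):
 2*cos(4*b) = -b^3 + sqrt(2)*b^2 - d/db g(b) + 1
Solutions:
 g(b) = C1 - b^4/4 + sqrt(2)*b^3/3 + b - sin(4*b)/2


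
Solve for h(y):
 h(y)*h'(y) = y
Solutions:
 h(y) = -sqrt(C1 + y^2)
 h(y) = sqrt(C1 + y^2)


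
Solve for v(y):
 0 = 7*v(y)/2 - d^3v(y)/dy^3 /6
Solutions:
 v(y) = C3*exp(21^(1/3)*y) + (C1*sin(3^(5/6)*7^(1/3)*y/2) + C2*cos(3^(5/6)*7^(1/3)*y/2))*exp(-21^(1/3)*y/2)


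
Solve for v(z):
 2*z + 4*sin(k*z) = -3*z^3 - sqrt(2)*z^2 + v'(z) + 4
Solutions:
 v(z) = C1 + 3*z^4/4 + sqrt(2)*z^3/3 + z^2 - 4*z - 4*cos(k*z)/k


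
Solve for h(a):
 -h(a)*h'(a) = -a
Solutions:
 h(a) = -sqrt(C1 + a^2)
 h(a) = sqrt(C1 + a^2)


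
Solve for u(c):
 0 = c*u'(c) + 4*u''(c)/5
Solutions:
 u(c) = C1 + C2*erf(sqrt(10)*c/4)


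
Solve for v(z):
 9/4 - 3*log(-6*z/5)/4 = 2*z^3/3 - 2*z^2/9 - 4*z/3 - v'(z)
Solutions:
 v(z) = C1 + z^4/6 - 2*z^3/27 - 2*z^2/3 + 3*z*log(-z)/4 + z*(-3 - 3*log(5)/4 + 3*log(6)/4)


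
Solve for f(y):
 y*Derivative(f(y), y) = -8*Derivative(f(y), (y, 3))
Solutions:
 f(y) = C1 + Integral(C2*airyai(-y/2) + C3*airybi(-y/2), y)


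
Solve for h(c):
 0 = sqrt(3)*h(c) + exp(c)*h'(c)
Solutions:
 h(c) = C1*exp(sqrt(3)*exp(-c))


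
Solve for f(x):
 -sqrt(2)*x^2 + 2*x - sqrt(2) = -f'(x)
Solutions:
 f(x) = C1 + sqrt(2)*x^3/3 - x^2 + sqrt(2)*x


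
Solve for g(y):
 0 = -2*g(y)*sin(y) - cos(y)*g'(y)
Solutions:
 g(y) = C1*cos(y)^2


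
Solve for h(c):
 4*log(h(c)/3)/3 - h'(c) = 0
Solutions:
 3*Integral(1/(-log(_y) + log(3)), (_y, h(c)))/4 = C1 - c


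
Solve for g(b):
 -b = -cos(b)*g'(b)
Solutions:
 g(b) = C1 + Integral(b/cos(b), b)


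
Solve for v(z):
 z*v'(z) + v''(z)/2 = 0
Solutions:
 v(z) = C1 + C2*erf(z)


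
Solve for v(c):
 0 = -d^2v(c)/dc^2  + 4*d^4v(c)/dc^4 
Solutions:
 v(c) = C1 + C2*c + C3*exp(-c/2) + C4*exp(c/2)


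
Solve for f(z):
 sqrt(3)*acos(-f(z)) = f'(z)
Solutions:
 Integral(1/acos(-_y), (_y, f(z))) = C1 + sqrt(3)*z


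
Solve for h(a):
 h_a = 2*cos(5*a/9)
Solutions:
 h(a) = C1 + 18*sin(5*a/9)/5


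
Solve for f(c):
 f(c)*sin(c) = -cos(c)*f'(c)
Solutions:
 f(c) = C1*cos(c)


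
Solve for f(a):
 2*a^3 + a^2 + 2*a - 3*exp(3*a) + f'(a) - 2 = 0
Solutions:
 f(a) = C1 - a^4/2 - a^3/3 - a^2 + 2*a + exp(3*a)


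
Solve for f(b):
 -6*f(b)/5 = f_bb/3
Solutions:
 f(b) = C1*sin(3*sqrt(10)*b/5) + C2*cos(3*sqrt(10)*b/5)


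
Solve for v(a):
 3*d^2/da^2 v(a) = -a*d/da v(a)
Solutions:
 v(a) = C1 + C2*erf(sqrt(6)*a/6)


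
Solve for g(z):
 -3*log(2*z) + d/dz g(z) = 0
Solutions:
 g(z) = C1 + 3*z*log(z) - 3*z + z*log(8)


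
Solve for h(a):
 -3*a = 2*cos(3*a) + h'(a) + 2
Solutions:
 h(a) = C1 - 3*a^2/2 - 2*a - 2*sin(3*a)/3


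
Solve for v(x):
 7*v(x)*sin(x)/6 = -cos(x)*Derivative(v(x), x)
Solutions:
 v(x) = C1*cos(x)^(7/6)


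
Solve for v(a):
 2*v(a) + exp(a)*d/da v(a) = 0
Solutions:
 v(a) = C1*exp(2*exp(-a))


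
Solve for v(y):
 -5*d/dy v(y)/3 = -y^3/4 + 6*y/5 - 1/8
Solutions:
 v(y) = C1 + 3*y^4/80 - 9*y^2/25 + 3*y/40


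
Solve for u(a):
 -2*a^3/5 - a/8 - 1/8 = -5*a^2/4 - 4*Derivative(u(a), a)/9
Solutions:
 u(a) = C1 + 9*a^4/40 - 15*a^3/16 + 9*a^2/64 + 9*a/32


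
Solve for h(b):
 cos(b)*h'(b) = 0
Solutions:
 h(b) = C1


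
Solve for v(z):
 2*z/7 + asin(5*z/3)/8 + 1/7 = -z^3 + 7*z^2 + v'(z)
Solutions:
 v(z) = C1 + z^4/4 - 7*z^3/3 + z^2/7 + z*asin(5*z/3)/8 + z/7 + sqrt(9 - 25*z^2)/40


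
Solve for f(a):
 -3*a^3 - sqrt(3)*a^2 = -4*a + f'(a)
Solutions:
 f(a) = C1 - 3*a^4/4 - sqrt(3)*a^3/3 + 2*a^2


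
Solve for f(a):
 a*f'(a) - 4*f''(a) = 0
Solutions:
 f(a) = C1 + C2*erfi(sqrt(2)*a/4)


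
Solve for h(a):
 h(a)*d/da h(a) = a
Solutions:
 h(a) = -sqrt(C1 + a^2)
 h(a) = sqrt(C1 + a^2)


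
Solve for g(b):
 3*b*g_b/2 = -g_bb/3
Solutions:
 g(b) = C1 + C2*erf(3*b/2)


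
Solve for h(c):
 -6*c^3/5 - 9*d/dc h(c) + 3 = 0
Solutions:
 h(c) = C1 - c^4/30 + c/3


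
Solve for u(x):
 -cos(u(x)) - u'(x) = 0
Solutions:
 u(x) = pi - asin((C1 + exp(2*x))/(C1 - exp(2*x)))
 u(x) = asin((C1 + exp(2*x))/(C1 - exp(2*x)))


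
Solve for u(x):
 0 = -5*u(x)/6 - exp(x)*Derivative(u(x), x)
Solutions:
 u(x) = C1*exp(5*exp(-x)/6)


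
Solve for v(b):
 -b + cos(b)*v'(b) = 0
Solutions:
 v(b) = C1 + Integral(b/cos(b), b)


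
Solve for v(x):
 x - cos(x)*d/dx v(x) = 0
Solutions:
 v(x) = C1 + Integral(x/cos(x), x)


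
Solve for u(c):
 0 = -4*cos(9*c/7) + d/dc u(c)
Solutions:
 u(c) = C1 + 28*sin(9*c/7)/9


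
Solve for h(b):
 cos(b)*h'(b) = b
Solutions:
 h(b) = C1 + Integral(b/cos(b), b)


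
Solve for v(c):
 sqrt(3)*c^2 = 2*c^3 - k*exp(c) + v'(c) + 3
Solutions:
 v(c) = C1 - c^4/2 + sqrt(3)*c^3/3 - 3*c + k*exp(c)


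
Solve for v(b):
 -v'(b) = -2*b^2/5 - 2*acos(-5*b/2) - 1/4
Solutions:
 v(b) = C1 + 2*b^3/15 + 2*b*acos(-5*b/2) + b/4 + 2*sqrt(4 - 25*b^2)/5


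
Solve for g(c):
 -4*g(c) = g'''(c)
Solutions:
 g(c) = C3*exp(-2^(2/3)*c) + (C1*sin(2^(2/3)*sqrt(3)*c/2) + C2*cos(2^(2/3)*sqrt(3)*c/2))*exp(2^(2/3)*c/2)


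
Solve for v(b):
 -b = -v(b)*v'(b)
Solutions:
 v(b) = -sqrt(C1 + b^2)
 v(b) = sqrt(C1 + b^2)


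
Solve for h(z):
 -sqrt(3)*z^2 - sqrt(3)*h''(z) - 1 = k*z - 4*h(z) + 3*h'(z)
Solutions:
 h(z) = C1*exp(sqrt(3)*z*(-3 + sqrt(9 + 16*sqrt(3)))/6) + C2*exp(-sqrt(3)*z*(3 + sqrt(9 + 16*sqrt(3)))/6) + k*z/4 + 3*k/16 + sqrt(3)*z^2/4 + 3*sqrt(3)*z/8 + 9*sqrt(3)/32 + 5/8


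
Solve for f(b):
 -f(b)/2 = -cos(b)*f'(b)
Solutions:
 f(b) = C1*(sin(b) + 1)^(1/4)/(sin(b) - 1)^(1/4)


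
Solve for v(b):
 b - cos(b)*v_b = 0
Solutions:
 v(b) = C1 + Integral(b/cos(b), b)


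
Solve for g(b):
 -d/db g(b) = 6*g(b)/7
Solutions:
 g(b) = C1*exp(-6*b/7)


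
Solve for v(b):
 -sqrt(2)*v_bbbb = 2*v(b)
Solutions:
 v(b) = (C1*sin(2^(5/8)*b/2) + C2*cos(2^(5/8)*b/2))*exp(-2^(5/8)*b/2) + (C3*sin(2^(5/8)*b/2) + C4*cos(2^(5/8)*b/2))*exp(2^(5/8)*b/2)


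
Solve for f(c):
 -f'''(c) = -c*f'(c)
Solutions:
 f(c) = C1 + Integral(C2*airyai(c) + C3*airybi(c), c)


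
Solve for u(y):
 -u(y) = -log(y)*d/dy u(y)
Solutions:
 u(y) = C1*exp(li(y))


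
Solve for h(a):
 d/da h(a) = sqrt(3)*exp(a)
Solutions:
 h(a) = C1 + sqrt(3)*exp(a)


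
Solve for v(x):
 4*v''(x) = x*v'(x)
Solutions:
 v(x) = C1 + C2*erfi(sqrt(2)*x/4)


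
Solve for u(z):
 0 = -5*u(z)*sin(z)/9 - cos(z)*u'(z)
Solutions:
 u(z) = C1*cos(z)^(5/9)


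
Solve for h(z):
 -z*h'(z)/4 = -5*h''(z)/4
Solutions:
 h(z) = C1 + C2*erfi(sqrt(10)*z/10)


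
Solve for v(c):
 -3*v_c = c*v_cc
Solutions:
 v(c) = C1 + C2/c^2


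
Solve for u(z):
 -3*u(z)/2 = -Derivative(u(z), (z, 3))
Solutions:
 u(z) = C3*exp(2^(2/3)*3^(1/3)*z/2) + (C1*sin(2^(2/3)*3^(5/6)*z/4) + C2*cos(2^(2/3)*3^(5/6)*z/4))*exp(-2^(2/3)*3^(1/3)*z/4)


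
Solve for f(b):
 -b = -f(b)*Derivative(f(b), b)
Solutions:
 f(b) = -sqrt(C1 + b^2)
 f(b) = sqrt(C1 + b^2)


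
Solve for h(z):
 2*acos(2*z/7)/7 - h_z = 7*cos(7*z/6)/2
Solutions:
 h(z) = C1 + 2*z*acos(2*z/7)/7 - sqrt(49 - 4*z^2)/7 - 3*sin(7*z/6)


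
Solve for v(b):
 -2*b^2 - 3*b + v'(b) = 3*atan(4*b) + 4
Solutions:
 v(b) = C1 + 2*b^3/3 + 3*b^2/2 + 3*b*atan(4*b) + 4*b - 3*log(16*b^2 + 1)/8


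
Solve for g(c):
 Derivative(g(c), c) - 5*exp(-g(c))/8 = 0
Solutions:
 g(c) = log(C1 + 5*c/8)


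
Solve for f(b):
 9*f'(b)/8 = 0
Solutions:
 f(b) = C1


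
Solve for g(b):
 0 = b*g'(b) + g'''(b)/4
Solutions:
 g(b) = C1 + Integral(C2*airyai(-2^(2/3)*b) + C3*airybi(-2^(2/3)*b), b)


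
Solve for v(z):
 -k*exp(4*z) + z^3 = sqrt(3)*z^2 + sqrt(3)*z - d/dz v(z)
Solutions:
 v(z) = C1 + k*exp(4*z)/4 - z^4/4 + sqrt(3)*z^3/3 + sqrt(3)*z^2/2


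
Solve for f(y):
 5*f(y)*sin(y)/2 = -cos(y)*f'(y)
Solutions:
 f(y) = C1*cos(y)^(5/2)


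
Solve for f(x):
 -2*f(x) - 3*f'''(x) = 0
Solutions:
 f(x) = C3*exp(-2^(1/3)*3^(2/3)*x/3) + (C1*sin(2^(1/3)*3^(1/6)*x/2) + C2*cos(2^(1/3)*3^(1/6)*x/2))*exp(2^(1/3)*3^(2/3)*x/6)


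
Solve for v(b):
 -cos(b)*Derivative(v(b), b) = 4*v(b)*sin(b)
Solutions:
 v(b) = C1*cos(b)^4


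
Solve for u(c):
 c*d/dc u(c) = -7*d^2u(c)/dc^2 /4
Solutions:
 u(c) = C1 + C2*erf(sqrt(14)*c/7)


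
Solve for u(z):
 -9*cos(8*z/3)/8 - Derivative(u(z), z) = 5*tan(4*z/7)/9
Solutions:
 u(z) = C1 + 35*log(cos(4*z/7))/36 - 27*sin(8*z/3)/64


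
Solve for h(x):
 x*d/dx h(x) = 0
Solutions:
 h(x) = C1


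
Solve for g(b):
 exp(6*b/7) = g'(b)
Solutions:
 g(b) = C1 + 7*exp(6*b/7)/6


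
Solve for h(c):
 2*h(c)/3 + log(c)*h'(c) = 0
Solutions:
 h(c) = C1*exp(-2*li(c)/3)


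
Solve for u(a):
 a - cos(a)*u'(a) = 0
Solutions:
 u(a) = C1 + Integral(a/cos(a), a)


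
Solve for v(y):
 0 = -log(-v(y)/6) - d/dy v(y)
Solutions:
 Integral(1/(log(-_y) - log(6)), (_y, v(y))) = C1 - y


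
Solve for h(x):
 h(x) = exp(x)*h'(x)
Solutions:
 h(x) = C1*exp(-exp(-x))


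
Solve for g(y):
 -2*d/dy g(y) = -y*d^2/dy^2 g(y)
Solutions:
 g(y) = C1 + C2*y^3


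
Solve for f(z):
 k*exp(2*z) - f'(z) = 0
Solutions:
 f(z) = C1 + k*exp(2*z)/2


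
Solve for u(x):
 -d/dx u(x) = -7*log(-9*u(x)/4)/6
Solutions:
 -6*Integral(1/(log(-_y) - 2*log(2) + 2*log(3)), (_y, u(x)))/7 = C1 - x


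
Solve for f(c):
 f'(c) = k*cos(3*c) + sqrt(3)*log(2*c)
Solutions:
 f(c) = C1 + sqrt(3)*c*(log(c) - 1) + sqrt(3)*c*log(2) + k*sin(3*c)/3


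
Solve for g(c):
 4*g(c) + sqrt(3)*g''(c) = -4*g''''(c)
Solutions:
 g(c) = (C1*sin(c*cos(atan(sqrt(183)/3)/2)) + C2*cos(c*cos(atan(sqrt(183)/3)/2)))*exp(-c*sin(atan(sqrt(183)/3)/2)) + (C3*sin(c*cos(atan(sqrt(183)/3)/2)) + C4*cos(c*cos(atan(sqrt(183)/3)/2)))*exp(c*sin(atan(sqrt(183)/3)/2))


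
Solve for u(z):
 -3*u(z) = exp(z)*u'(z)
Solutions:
 u(z) = C1*exp(3*exp(-z))


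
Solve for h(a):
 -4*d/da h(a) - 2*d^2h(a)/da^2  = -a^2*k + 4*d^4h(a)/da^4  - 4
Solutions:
 h(a) = C1 + C2*exp(-6^(1/3)*a*(-(18 + sqrt(330))^(1/3) + 6^(1/3)/(18 + sqrt(330))^(1/3))/12)*sin(2^(1/3)*3^(1/6)*a*(3*2^(1/3)/(18 + sqrt(330))^(1/3) + 3^(2/3)*(18 + sqrt(330))^(1/3))/12) + C3*exp(-6^(1/3)*a*(-(18 + sqrt(330))^(1/3) + 6^(1/3)/(18 + sqrt(330))^(1/3))/12)*cos(2^(1/3)*3^(1/6)*a*(3*2^(1/3)/(18 + sqrt(330))^(1/3) + 3^(2/3)*(18 + sqrt(330))^(1/3))/12) + C4*exp(6^(1/3)*a*(-(18 + sqrt(330))^(1/3) + 6^(1/3)/(18 + sqrt(330))^(1/3))/6) + a^3*k/12 - a^2*k/8 + a*k/8 + a


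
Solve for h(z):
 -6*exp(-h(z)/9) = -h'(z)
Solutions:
 h(z) = 9*log(C1 + 2*z/3)


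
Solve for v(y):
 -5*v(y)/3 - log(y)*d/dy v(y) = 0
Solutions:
 v(y) = C1*exp(-5*li(y)/3)


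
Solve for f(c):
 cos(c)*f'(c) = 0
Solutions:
 f(c) = C1


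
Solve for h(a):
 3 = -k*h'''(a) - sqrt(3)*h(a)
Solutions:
 h(a) = C1*exp(3^(1/6)*a*(-1/k)^(1/3)) + C2*exp(a*(-1/k)^(1/3)*(-3^(1/6) + 3^(2/3)*I)/2) + C3*exp(-a*(-1/k)^(1/3)*(3^(1/6) + 3^(2/3)*I)/2) - sqrt(3)


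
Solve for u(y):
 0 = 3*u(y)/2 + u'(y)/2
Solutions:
 u(y) = C1*exp(-3*y)


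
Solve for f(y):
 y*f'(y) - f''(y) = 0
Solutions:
 f(y) = C1 + C2*erfi(sqrt(2)*y/2)


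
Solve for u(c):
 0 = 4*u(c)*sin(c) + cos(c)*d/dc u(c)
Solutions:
 u(c) = C1*cos(c)^4


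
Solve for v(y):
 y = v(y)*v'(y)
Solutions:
 v(y) = -sqrt(C1 + y^2)
 v(y) = sqrt(C1 + y^2)


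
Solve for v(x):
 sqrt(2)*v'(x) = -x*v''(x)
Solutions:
 v(x) = C1 + C2*x^(1 - sqrt(2))


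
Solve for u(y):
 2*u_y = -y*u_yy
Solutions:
 u(y) = C1 + C2/y


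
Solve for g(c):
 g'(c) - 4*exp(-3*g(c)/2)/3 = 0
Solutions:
 g(c) = 2*log(C1 + 2*c)/3
 g(c) = 2*log((-1 - sqrt(3)*I)*(C1 + 2*c)^(1/3)/2)
 g(c) = 2*log((-1 + sqrt(3)*I)*(C1 + 2*c)^(1/3)/2)


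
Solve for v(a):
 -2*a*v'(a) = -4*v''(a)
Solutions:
 v(a) = C1 + C2*erfi(a/2)


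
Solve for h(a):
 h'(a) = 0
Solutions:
 h(a) = C1


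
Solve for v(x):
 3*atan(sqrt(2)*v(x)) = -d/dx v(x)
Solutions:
 Integral(1/atan(sqrt(2)*_y), (_y, v(x))) = C1 - 3*x


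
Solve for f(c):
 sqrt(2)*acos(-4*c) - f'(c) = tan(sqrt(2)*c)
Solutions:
 f(c) = C1 + sqrt(2)*(c*acos(-4*c) + sqrt(1 - 16*c^2)/4) + sqrt(2)*log(cos(sqrt(2)*c))/2


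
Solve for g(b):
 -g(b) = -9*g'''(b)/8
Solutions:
 g(b) = C3*exp(2*3^(1/3)*b/3) + (C1*sin(3^(5/6)*b/3) + C2*cos(3^(5/6)*b/3))*exp(-3^(1/3)*b/3)


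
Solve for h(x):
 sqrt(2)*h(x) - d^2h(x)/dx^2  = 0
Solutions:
 h(x) = C1*exp(-2^(1/4)*x) + C2*exp(2^(1/4)*x)


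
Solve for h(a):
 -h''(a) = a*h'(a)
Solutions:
 h(a) = C1 + C2*erf(sqrt(2)*a/2)


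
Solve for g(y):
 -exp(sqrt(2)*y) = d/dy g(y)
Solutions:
 g(y) = C1 - sqrt(2)*exp(sqrt(2)*y)/2


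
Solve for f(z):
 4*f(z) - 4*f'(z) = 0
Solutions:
 f(z) = C1*exp(z)


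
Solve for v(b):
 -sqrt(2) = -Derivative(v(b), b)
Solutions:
 v(b) = C1 + sqrt(2)*b


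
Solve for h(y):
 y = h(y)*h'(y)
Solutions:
 h(y) = -sqrt(C1 + y^2)
 h(y) = sqrt(C1 + y^2)


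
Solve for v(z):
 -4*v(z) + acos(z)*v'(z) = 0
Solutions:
 v(z) = C1*exp(4*Integral(1/acos(z), z))


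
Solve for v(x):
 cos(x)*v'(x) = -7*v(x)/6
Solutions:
 v(x) = C1*(sin(x) - 1)^(7/12)/(sin(x) + 1)^(7/12)


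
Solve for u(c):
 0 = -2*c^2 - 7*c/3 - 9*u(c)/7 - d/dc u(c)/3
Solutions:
 u(c) = C1*exp(-27*c/7) - 14*c^2/9 - 245*c/243 + 1715/6561


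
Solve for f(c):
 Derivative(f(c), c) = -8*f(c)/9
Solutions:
 f(c) = C1*exp(-8*c/9)


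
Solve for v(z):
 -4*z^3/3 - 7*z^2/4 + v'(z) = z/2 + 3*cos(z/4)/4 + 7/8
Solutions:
 v(z) = C1 + z^4/3 + 7*z^3/12 + z^2/4 + 7*z/8 + 3*sin(z/4)


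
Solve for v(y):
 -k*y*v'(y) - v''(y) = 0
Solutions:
 v(y) = Piecewise((-sqrt(2)*sqrt(pi)*C1*erf(sqrt(2)*sqrt(k)*y/2)/(2*sqrt(k)) - C2, (k > 0) | (k < 0)), (-C1*y - C2, True))


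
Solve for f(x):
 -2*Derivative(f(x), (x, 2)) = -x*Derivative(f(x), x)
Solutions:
 f(x) = C1 + C2*erfi(x/2)


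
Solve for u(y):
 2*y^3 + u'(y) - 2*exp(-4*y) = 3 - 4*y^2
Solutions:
 u(y) = C1 - y^4/2 - 4*y^3/3 + 3*y - exp(-4*y)/2


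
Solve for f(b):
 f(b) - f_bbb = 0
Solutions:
 f(b) = C3*exp(b) + (C1*sin(sqrt(3)*b/2) + C2*cos(sqrt(3)*b/2))*exp(-b/2)


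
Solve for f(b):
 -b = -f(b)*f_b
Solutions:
 f(b) = -sqrt(C1 + b^2)
 f(b) = sqrt(C1 + b^2)


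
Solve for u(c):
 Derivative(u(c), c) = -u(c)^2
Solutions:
 u(c) = 1/(C1 + c)


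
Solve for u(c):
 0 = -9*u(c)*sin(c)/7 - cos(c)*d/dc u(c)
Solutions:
 u(c) = C1*cos(c)^(9/7)


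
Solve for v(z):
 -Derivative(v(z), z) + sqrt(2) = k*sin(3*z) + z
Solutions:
 v(z) = C1 + k*cos(3*z)/3 - z^2/2 + sqrt(2)*z


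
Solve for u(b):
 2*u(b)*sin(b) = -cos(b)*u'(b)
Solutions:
 u(b) = C1*cos(b)^2


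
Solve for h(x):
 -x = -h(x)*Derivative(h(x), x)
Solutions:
 h(x) = -sqrt(C1 + x^2)
 h(x) = sqrt(C1 + x^2)


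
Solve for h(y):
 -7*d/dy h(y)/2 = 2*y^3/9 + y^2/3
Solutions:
 h(y) = C1 - y^4/63 - 2*y^3/63


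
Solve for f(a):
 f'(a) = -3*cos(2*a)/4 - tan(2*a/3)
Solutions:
 f(a) = C1 + 3*log(cos(2*a/3))/2 - 3*sin(2*a)/8


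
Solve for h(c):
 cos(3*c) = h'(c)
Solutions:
 h(c) = C1 + sin(3*c)/3


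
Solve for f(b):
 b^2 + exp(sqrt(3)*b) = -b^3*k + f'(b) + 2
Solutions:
 f(b) = C1 + b^4*k/4 + b^3/3 - 2*b + sqrt(3)*exp(sqrt(3)*b)/3


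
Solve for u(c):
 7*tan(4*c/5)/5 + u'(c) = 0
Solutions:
 u(c) = C1 + 7*log(cos(4*c/5))/4


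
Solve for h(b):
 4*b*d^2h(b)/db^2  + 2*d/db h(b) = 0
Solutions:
 h(b) = C1 + C2*sqrt(b)


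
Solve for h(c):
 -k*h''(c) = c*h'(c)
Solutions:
 h(c) = C1 + C2*sqrt(k)*erf(sqrt(2)*c*sqrt(1/k)/2)


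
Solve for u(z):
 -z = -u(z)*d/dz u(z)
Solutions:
 u(z) = -sqrt(C1 + z^2)
 u(z) = sqrt(C1 + z^2)


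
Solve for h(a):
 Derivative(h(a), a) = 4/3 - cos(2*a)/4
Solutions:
 h(a) = C1 + 4*a/3 - sin(2*a)/8


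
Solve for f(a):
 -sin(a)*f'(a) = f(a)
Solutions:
 f(a) = C1*sqrt(cos(a) + 1)/sqrt(cos(a) - 1)


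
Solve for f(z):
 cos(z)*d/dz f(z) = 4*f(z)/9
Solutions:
 f(z) = C1*(sin(z) + 1)^(2/9)/(sin(z) - 1)^(2/9)


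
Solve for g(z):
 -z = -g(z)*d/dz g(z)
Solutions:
 g(z) = -sqrt(C1 + z^2)
 g(z) = sqrt(C1 + z^2)


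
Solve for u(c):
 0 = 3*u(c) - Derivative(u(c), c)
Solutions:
 u(c) = C1*exp(3*c)


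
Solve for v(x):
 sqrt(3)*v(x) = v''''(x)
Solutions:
 v(x) = C1*exp(-3^(1/8)*x) + C2*exp(3^(1/8)*x) + C3*sin(3^(1/8)*x) + C4*cos(3^(1/8)*x)


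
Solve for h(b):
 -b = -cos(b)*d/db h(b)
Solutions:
 h(b) = C1 + Integral(b/cos(b), b)


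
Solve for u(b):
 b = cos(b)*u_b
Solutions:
 u(b) = C1 + Integral(b/cos(b), b)


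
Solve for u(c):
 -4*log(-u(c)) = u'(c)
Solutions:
 -li(-u(c)) = C1 - 4*c


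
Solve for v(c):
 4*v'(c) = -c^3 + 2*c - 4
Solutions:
 v(c) = C1 - c^4/16 + c^2/4 - c


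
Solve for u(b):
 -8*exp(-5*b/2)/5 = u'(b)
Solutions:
 u(b) = C1 + 16*exp(-5*b/2)/25


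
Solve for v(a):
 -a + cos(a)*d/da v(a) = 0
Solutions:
 v(a) = C1 + Integral(a/cos(a), a)


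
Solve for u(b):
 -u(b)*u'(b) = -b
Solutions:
 u(b) = -sqrt(C1 + b^2)
 u(b) = sqrt(C1 + b^2)


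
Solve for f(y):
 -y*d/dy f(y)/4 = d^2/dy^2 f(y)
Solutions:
 f(y) = C1 + C2*erf(sqrt(2)*y/4)


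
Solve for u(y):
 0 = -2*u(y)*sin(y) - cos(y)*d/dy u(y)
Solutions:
 u(y) = C1*cos(y)^2


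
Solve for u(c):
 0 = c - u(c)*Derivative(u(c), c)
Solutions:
 u(c) = -sqrt(C1 + c^2)
 u(c) = sqrt(C1 + c^2)


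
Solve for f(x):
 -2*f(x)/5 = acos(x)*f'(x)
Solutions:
 f(x) = C1*exp(-2*Integral(1/acos(x), x)/5)


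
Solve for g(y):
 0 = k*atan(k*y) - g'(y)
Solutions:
 g(y) = C1 + k*Piecewise((y*atan(k*y) - log(k^2*y^2 + 1)/(2*k), Ne(k, 0)), (0, True))


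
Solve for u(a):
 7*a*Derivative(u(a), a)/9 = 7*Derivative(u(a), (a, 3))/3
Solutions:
 u(a) = C1 + Integral(C2*airyai(3^(2/3)*a/3) + C3*airybi(3^(2/3)*a/3), a)


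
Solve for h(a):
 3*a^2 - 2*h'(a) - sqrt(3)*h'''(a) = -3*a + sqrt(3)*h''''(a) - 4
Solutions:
 h(a) = C1 + C2*exp(a*(-2 + (1 + 9*sqrt(3) + sqrt(-1 + (1 + 9*sqrt(3))^2))^(-1/3) + (1 + 9*sqrt(3) + sqrt(-1 + (1 + 9*sqrt(3))^2))^(1/3))/6)*sin(sqrt(3)*a*(-(1 + 9*sqrt(3) + sqrt(-1 + (1 + 9*sqrt(3))^2))^(1/3) + (1 + 9*sqrt(3) + sqrt(-1 + (1 + 9*sqrt(3))^2))^(-1/3))/6) + C3*exp(a*(-2 + (1 + 9*sqrt(3) + sqrt(-1 + (1 + 9*sqrt(3))^2))^(-1/3) + (1 + 9*sqrt(3) + sqrt(-1 + (1 + 9*sqrt(3))^2))^(1/3))/6)*cos(sqrt(3)*a*(-(1 + 9*sqrt(3) + sqrt(-1 + (1 + 9*sqrt(3))^2))^(1/3) + (1 + 9*sqrt(3) + sqrt(-1 + (1 + 9*sqrt(3))^2))^(-1/3))/6) + C4*exp(-a*((1 + 9*sqrt(3) + sqrt(-1 + (1 + 9*sqrt(3))^2))^(-1/3) + 1 + (1 + 9*sqrt(3) + sqrt(-1 + (1 + 9*sqrt(3))^2))^(1/3))/3) + a^3/2 + 3*a^2/4 - 3*sqrt(3)*a/2 + 2*a


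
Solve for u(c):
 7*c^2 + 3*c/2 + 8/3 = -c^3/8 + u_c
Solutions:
 u(c) = C1 + c^4/32 + 7*c^3/3 + 3*c^2/4 + 8*c/3


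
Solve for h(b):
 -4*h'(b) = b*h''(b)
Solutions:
 h(b) = C1 + C2/b^3


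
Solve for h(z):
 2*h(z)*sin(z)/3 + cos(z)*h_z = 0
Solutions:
 h(z) = C1*cos(z)^(2/3)


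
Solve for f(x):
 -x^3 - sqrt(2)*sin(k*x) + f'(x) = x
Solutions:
 f(x) = C1 + x^4/4 + x^2/2 - sqrt(2)*cos(k*x)/k


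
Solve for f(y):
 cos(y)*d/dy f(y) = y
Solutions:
 f(y) = C1 + Integral(y/cos(y), y)


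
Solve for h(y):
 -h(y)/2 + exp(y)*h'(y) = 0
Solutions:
 h(y) = C1*exp(-exp(-y)/2)


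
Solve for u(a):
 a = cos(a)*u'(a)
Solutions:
 u(a) = C1 + Integral(a/cos(a), a)


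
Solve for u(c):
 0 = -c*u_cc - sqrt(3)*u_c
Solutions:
 u(c) = C1 + C2*c^(1 - sqrt(3))


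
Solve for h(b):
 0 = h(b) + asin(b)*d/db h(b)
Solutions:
 h(b) = C1*exp(-Integral(1/asin(b), b))


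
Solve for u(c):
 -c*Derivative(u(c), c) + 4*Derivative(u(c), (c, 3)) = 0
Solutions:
 u(c) = C1 + Integral(C2*airyai(2^(1/3)*c/2) + C3*airybi(2^(1/3)*c/2), c)


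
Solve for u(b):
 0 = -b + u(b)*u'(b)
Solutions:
 u(b) = -sqrt(C1 + b^2)
 u(b) = sqrt(C1 + b^2)


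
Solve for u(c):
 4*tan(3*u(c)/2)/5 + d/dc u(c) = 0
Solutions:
 u(c) = -2*asin(C1*exp(-6*c/5))/3 + 2*pi/3
 u(c) = 2*asin(C1*exp(-6*c/5))/3


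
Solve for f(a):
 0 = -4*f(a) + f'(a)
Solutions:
 f(a) = C1*exp(4*a)


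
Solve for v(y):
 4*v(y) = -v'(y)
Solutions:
 v(y) = C1*exp(-4*y)


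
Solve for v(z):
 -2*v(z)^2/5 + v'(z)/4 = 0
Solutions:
 v(z) = -5/(C1 + 8*z)


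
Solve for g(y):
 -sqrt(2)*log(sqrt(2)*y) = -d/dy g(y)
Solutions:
 g(y) = C1 + sqrt(2)*y*log(y) - sqrt(2)*y + sqrt(2)*y*log(2)/2


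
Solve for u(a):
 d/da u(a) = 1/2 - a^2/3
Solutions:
 u(a) = C1 - a^3/9 + a/2


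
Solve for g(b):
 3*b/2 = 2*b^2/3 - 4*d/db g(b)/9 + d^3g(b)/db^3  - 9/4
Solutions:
 g(b) = C1 + C2*exp(-2*b/3) + C3*exp(2*b/3) + b^3/2 - 27*b^2/16 + 27*b/16


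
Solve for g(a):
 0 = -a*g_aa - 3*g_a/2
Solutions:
 g(a) = C1 + C2/sqrt(a)


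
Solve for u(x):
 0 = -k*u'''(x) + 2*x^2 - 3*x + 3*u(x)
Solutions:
 u(x) = C1*exp(3^(1/3)*x*(1/k)^(1/3)) + C2*exp(x*(-3^(1/3) + 3^(5/6)*I)*(1/k)^(1/3)/2) + C3*exp(-x*(3^(1/3) + 3^(5/6)*I)*(1/k)^(1/3)/2) - 2*x^2/3 + x


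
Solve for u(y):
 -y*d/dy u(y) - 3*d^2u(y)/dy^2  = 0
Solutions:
 u(y) = C1 + C2*erf(sqrt(6)*y/6)


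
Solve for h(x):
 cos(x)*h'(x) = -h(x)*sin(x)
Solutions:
 h(x) = C1*cos(x)


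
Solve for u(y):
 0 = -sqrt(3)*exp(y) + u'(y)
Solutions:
 u(y) = C1 + sqrt(3)*exp(y)


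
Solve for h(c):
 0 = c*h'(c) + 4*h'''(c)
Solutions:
 h(c) = C1 + Integral(C2*airyai(-2^(1/3)*c/2) + C3*airybi(-2^(1/3)*c/2), c)


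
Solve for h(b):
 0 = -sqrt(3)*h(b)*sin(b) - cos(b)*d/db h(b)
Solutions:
 h(b) = C1*cos(b)^(sqrt(3))


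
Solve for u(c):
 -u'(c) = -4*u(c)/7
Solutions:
 u(c) = C1*exp(4*c/7)


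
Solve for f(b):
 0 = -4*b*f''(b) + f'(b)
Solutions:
 f(b) = C1 + C2*b^(5/4)


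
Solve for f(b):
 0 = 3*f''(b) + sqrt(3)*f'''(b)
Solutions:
 f(b) = C1 + C2*b + C3*exp(-sqrt(3)*b)


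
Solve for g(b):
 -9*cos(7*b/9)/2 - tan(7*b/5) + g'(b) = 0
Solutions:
 g(b) = C1 - 5*log(cos(7*b/5))/7 + 81*sin(7*b/9)/14


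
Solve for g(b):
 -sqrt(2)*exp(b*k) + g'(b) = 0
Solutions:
 g(b) = C1 + sqrt(2)*exp(b*k)/k


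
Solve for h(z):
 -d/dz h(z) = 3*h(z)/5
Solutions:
 h(z) = C1*exp(-3*z/5)


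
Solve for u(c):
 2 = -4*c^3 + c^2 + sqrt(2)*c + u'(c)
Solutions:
 u(c) = C1 + c^4 - c^3/3 - sqrt(2)*c^2/2 + 2*c


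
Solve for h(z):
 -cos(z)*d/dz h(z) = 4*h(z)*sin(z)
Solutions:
 h(z) = C1*cos(z)^4


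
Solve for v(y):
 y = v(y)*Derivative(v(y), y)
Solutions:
 v(y) = -sqrt(C1 + y^2)
 v(y) = sqrt(C1 + y^2)


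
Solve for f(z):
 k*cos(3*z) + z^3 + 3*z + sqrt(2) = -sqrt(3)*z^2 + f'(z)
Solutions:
 f(z) = C1 + k*sin(3*z)/3 + z^4/4 + sqrt(3)*z^3/3 + 3*z^2/2 + sqrt(2)*z


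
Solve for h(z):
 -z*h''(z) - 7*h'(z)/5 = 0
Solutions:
 h(z) = C1 + C2/z^(2/5)


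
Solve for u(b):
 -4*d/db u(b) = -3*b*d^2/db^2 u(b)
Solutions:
 u(b) = C1 + C2*b^(7/3)


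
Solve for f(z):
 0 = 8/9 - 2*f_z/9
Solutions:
 f(z) = C1 + 4*z


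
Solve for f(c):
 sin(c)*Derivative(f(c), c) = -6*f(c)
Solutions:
 f(c) = C1*(cos(c)^3 + 3*cos(c)^2 + 3*cos(c) + 1)/(cos(c)^3 - 3*cos(c)^2 + 3*cos(c) - 1)


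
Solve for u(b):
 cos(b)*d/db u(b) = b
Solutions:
 u(b) = C1 + Integral(b/cos(b), b)


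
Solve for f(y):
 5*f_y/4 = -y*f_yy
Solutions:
 f(y) = C1 + C2/y^(1/4)


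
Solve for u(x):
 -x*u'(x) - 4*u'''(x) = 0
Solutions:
 u(x) = C1 + Integral(C2*airyai(-2^(1/3)*x/2) + C3*airybi(-2^(1/3)*x/2), x)


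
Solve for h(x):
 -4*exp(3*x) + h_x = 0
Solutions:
 h(x) = C1 + 4*exp(3*x)/3


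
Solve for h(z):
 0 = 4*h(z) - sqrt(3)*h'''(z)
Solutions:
 h(z) = C3*exp(2^(2/3)*3^(5/6)*z/3) + (C1*sin(2^(2/3)*3^(1/3)*z/2) + C2*cos(2^(2/3)*3^(1/3)*z/2))*exp(-2^(2/3)*3^(5/6)*z/6)


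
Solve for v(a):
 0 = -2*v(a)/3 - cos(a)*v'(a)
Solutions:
 v(a) = C1*(sin(a) - 1)^(1/3)/(sin(a) + 1)^(1/3)


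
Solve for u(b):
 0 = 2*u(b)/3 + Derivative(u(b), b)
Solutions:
 u(b) = C1*exp(-2*b/3)


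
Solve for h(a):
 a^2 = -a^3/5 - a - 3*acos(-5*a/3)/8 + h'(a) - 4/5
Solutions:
 h(a) = C1 + a^4/20 + a^3/3 + a^2/2 + 3*a*acos(-5*a/3)/8 + 4*a/5 + 3*sqrt(9 - 25*a^2)/40


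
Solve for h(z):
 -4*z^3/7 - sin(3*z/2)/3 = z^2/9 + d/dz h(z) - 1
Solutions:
 h(z) = C1 - z^4/7 - z^3/27 + z + 2*cos(3*z/2)/9


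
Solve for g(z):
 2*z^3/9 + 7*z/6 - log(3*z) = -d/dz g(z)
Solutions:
 g(z) = C1 - z^4/18 - 7*z^2/12 + z*log(z) - z + z*log(3)


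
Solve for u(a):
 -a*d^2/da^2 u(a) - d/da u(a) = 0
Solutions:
 u(a) = C1 + C2*log(a)


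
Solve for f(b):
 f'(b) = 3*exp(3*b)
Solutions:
 f(b) = C1 + exp(3*b)


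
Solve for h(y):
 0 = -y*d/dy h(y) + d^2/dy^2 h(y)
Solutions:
 h(y) = C1 + C2*erfi(sqrt(2)*y/2)


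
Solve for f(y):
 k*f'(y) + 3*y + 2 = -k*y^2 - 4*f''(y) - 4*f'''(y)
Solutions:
 f(y) = C1 + C2*exp(y*(sqrt(1 - k) - 1)/2) + C3*exp(-y*(sqrt(1 - k) + 1)/2) - y^3/3 + 5*y^2/(2*k) + 6*y/k - 20*y/k^2


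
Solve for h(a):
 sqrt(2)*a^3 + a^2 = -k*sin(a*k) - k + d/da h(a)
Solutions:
 h(a) = C1 + sqrt(2)*a^4/4 + a^3/3 + a*k - cos(a*k)


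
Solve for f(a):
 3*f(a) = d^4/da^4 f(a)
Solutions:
 f(a) = C1*exp(-3^(1/4)*a) + C2*exp(3^(1/4)*a) + C3*sin(3^(1/4)*a) + C4*cos(3^(1/4)*a)


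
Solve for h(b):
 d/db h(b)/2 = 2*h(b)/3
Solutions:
 h(b) = C1*exp(4*b/3)


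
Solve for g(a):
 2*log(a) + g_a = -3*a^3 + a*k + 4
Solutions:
 g(a) = C1 - 3*a^4/4 + a^2*k/2 - 2*a*log(a) + 6*a


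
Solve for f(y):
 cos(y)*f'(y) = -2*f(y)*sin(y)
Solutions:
 f(y) = C1*cos(y)^2


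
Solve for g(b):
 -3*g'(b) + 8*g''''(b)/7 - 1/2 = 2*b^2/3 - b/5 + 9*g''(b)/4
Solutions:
 g(b) = C1 + C2*exp(-42^(1/3)*b*(42^(1/3)/(sqrt(214) + 16)^(1/3) + (sqrt(214) + 16)^(1/3))/16)*sin(14^(1/3)*3^(1/6)*b*(-3^(2/3)*(sqrt(214) + 16)^(1/3) + 3*14^(1/3)/(sqrt(214) + 16)^(1/3))/16) + C3*exp(-42^(1/3)*b*(42^(1/3)/(sqrt(214) + 16)^(1/3) + (sqrt(214) + 16)^(1/3))/16)*cos(14^(1/3)*3^(1/6)*b*(-3^(2/3)*(sqrt(214) + 16)^(1/3) + 3*14^(1/3)/(sqrt(214) + 16)^(1/3))/16) + C4*exp(42^(1/3)*b*(42^(1/3)/(sqrt(214) + 16)^(1/3) + (sqrt(214) + 16)^(1/3))/8) - 2*b^3/27 + b^2/5 - 7*b/15


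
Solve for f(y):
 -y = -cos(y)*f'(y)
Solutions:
 f(y) = C1 + Integral(y/cos(y), y)


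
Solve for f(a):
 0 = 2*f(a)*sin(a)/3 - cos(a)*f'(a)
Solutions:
 f(a) = C1/cos(a)^(2/3)


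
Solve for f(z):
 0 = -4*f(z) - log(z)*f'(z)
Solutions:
 f(z) = C1*exp(-4*li(z))


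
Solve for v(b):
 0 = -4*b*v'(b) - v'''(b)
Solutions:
 v(b) = C1 + Integral(C2*airyai(-2^(2/3)*b) + C3*airybi(-2^(2/3)*b), b)


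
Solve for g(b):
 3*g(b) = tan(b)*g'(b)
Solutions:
 g(b) = C1*sin(b)^3


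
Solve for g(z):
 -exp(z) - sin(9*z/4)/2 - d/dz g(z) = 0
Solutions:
 g(z) = C1 - exp(z) + 2*cos(9*z/4)/9


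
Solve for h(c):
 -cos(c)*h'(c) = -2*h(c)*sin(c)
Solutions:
 h(c) = C1/cos(c)^2


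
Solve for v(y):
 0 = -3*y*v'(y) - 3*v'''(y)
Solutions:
 v(y) = C1 + Integral(C2*airyai(-y) + C3*airybi(-y), y)


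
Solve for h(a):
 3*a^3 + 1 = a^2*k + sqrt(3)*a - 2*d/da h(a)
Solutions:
 h(a) = C1 - 3*a^4/8 + a^3*k/6 + sqrt(3)*a^2/4 - a/2


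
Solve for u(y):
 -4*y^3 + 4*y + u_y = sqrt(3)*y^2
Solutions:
 u(y) = C1 + y^4 + sqrt(3)*y^3/3 - 2*y^2


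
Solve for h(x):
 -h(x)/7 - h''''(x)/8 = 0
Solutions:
 h(x) = (C1*sin(2^(1/4)*7^(3/4)*x/7) + C2*cos(2^(1/4)*7^(3/4)*x/7))*exp(-2^(1/4)*7^(3/4)*x/7) + (C3*sin(2^(1/4)*7^(3/4)*x/7) + C4*cos(2^(1/4)*7^(3/4)*x/7))*exp(2^(1/4)*7^(3/4)*x/7)


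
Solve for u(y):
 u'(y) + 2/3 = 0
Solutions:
 u(y) = C1 - 2*y/3


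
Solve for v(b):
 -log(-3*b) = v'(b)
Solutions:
 v(b) = C1 - b*log(-b) + b*(1 - log(3))


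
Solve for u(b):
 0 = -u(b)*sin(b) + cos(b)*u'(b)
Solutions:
 u(b) = C1/cos(b)


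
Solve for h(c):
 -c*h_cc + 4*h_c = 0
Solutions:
 h(c) = C1 + C2*c^5


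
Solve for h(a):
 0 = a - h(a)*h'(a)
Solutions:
 h(a) = -sqrt(C1 + a^2)
 h(a) = sqrt(C1 + a^2)


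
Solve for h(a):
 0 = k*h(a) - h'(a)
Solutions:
 h(a) = C1*exp(a*k)


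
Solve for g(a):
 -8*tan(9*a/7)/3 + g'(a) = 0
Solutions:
 g(a) = C1 - 56*log(cos(9*a/7))/27


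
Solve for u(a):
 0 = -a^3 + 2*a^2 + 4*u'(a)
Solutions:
 u(a) = C1 + a^4/16 - a^3/6


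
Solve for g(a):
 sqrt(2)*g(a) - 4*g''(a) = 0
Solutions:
 g(a) = C1*exp(-2^(1/4)*a/2) + C2*exp(2^(1/4)*a/2)


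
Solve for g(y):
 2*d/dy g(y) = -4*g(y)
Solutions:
 g(y) = C1*exp(-2*y)


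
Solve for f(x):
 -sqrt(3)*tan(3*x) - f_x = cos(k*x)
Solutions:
 f(x) = C1 - Piecewise((sin(k*x)/k, Ne(k, 0)), (x, True)) + sqrt(3)*log(cos(3*x))/3


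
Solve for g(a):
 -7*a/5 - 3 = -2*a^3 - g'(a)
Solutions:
 g(a) = C1 - a^4/2 + 7*a^2/10 + 3*a


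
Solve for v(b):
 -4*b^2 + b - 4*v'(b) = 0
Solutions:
 v(b) = C1 - b^3/3 + b^2/8


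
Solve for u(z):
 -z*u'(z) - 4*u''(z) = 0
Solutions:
 u(z) = C1 + C2*erf(sqrt(2)*z/4)


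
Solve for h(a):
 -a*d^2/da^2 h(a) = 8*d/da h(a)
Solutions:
 h(a) = C1 + C2/a^7


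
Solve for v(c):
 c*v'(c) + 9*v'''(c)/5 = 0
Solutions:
 v(c) = C1 + Integral(C2*airyai(-15^(1/3)*c/3) + C3*airybi(-15^(1/3)*c/3), c)


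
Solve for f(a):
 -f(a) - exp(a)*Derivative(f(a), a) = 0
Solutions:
 f(a) = C1*exp(exp(-a))


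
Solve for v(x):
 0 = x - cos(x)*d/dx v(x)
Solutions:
 v(x) = C1 + Integral(x/cos(x), x)


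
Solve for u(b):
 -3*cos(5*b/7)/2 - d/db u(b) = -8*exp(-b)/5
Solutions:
 u(b) = C1 - 21*sin(5*b/7)/10 - 8*exp(-b)/5


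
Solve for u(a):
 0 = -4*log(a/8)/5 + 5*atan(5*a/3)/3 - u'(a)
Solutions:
 u(a) = C1 - 4*a*log(a)/5 + 5*a*atan(5*a/3)/3 + 4*a/5 + 12*a*log(2)/5 - log(25*a^2 + 9)/2


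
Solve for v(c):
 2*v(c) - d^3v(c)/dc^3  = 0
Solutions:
 v(c) = C3*exp(2^(1/3)*c) + (C1*sin(2^(1/3)*sqrt(3)*c/2) + C2*cos(2^(1/3)*sqrt(3)*c/2))*exp(-2^(1/3)*c/2)


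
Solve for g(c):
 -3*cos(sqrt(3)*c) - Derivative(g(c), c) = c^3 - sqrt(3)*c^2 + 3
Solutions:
 g(c) = C1 - c^4/4 + sqrt(3)*c^3/3 - 3*c - sqrt(3)*sin(sqrt(3)*c)


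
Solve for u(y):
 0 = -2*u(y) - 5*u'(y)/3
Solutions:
 u(y) = C1*exp(-6*y/5)


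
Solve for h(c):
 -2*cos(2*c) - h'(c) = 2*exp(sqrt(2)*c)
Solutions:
 h(c) = C1 - sqrt(2)*exp(sqrt(2)*c) - sin(2*c)


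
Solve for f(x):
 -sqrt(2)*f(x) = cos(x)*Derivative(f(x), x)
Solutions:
 f(x) = C1*(sin(x) - 1)^(sqrt(2)/2)/(sin(x) + 1)^(sqrt(2)/2)


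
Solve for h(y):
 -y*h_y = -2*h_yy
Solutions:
 h(y) = C1 + C2*erfi(y/2)


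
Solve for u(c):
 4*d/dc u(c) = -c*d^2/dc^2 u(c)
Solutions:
 u(c) = C1 + C2/c^3


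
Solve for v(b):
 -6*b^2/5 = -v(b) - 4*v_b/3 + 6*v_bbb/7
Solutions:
 v(b) = C1*exp(-42^(1/3)*b*(4*42^(1/3)/(sqrt(3873) + 81)^(1/3) + (sqrt(3873) + 81)^(1/3))/36)*sin(14^(1/3)*3^(1/6)*b*(-3^(2/3)*(sqrt(3873) + 81)^(1/3) + 12*14^(1/3)/(sqrt(3873) + 81)^(1/3))/36) + C2*exp(-42^(1/3)*b*(4*42^(1/3)/(sqrt(3873) + 81)^(1/3) + (sqrt(3873) + 81)^(1/3))/36)*cos(14^(1/3)*3^(1/6)*b*(-3^(2/3)*(sqrt(3873) + 81)^(1/3) + 12*14^(1/3)/(sqrt(3873) + 81)^(1/3))/36) + C3*exp(42^(1/3)*b*(4*42^(1/3)/(sqrt(3873) + 81)^(1/3) + (sqrt(3873) + 81)^(1/3))/18) + 6*b^2/5 - 16*b/5 + 64/15


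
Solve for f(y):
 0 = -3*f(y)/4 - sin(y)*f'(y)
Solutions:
 f(y) = C1*(cos(y) + 1)^(3/8)/(cos(y) - 1)^(3/8)


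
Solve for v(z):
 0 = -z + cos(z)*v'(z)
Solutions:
 v(z) = C1 + Integral(z/cos(z), z)


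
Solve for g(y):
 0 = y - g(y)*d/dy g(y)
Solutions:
 g(y) = -sqrt(C1 + y^2)
 g(y) = sqrt(C1 + y^2)


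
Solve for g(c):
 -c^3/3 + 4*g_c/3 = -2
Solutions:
 g(c) = C1 + c^4/16 - 3*c/2


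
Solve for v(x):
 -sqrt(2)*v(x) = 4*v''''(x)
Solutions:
 v(x) = (C1*sin(2^(1/8)*x/2) + C2*cos(2^(1/8)*x/2))*exp(-2^(1/8)*x/2) + (C3*sin(2^(1/8)*x/2) + C4*cos(2^(1/8)*x/2))*exp(2^(1/8)*x/2)


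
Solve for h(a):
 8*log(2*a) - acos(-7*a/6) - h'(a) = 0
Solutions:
 h(a) = C1 + 8*a*log(a) - a*acos(-7*a/6) - 8*a + 8*a*log(2) - sqrt(36 - 49*a^2)/7


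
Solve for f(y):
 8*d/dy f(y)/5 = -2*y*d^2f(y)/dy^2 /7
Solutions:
 f(y) = C1 + C2/y^(23/5)


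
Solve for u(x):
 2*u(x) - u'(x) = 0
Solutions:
 u(x) = C1*exp(2*x)


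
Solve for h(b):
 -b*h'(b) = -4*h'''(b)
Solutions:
 h(b) = C1 + Integral(C2*airyai(2^(1/3)*b/2) + C3*airybi(2^(1/3)*b/2), b)


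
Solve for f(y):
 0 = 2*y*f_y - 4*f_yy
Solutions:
 f(y) = C1 + C2*erfi(y/2)


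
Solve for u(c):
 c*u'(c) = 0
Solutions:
 u(c) = C1


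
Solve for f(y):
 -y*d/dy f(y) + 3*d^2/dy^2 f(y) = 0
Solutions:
 f(y) = C1 + C2*erfi(sqrt(6)*y/6)


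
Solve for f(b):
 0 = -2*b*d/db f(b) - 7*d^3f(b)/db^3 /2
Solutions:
 f(b) = C1 + Integral(C2*airyai(-14^(2/3)*b/7) + C3*airybi(-14^(2/3)*b/7), b)


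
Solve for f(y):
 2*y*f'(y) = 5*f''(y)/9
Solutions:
 f(y) = C1 + C2*erfi(3*sqrt(5)*y/5)


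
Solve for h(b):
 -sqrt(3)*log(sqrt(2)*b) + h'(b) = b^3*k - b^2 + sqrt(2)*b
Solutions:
 h(b) = C1 + b^4*k/4 - b^3/3 + sqrt(2)*b^2/2 + sqrt(3)*b*log(b) - sqrt(3)*b + sqrt(3)*b*log(2)/2


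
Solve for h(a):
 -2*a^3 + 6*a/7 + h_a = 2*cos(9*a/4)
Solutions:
 h(a) = C1 + a^4/2 - 3*a^2/7 + 8*sin(9*a/4)/9


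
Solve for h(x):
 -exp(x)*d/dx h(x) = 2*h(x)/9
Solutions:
 h(x) = C1*exp(2*exp(-x)/9)
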